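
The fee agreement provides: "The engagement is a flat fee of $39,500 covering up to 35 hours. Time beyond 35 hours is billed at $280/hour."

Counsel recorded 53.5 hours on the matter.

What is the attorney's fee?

Flat fee: $39,500.00
Excess hours: 53.5 − 35 = 18.5
Overrun: 18.5 × $280 = $5,180.00
Total: $39,500.00 + $5,180.00 = $44,680.00

$44,680.00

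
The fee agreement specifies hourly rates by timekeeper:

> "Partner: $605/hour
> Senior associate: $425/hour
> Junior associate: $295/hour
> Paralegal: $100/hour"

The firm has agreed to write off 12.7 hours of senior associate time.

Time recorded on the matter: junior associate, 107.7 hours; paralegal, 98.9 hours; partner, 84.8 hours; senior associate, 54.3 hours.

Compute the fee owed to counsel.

Partner: 84.8 × $605 = $51,304.00
Senior associate: 54.3 × $425 = $23,077.50
Junior associate: 107.7 × $295 = $31,771.50
Paralegal: 98.9 × $100 = $9,890.00
Subtotal: $116,043.00
Write-off: 12.7 × $425 = $5,397.50
Total: $116,043.00 − $5,397.50 = $110,645.50

$110,645.50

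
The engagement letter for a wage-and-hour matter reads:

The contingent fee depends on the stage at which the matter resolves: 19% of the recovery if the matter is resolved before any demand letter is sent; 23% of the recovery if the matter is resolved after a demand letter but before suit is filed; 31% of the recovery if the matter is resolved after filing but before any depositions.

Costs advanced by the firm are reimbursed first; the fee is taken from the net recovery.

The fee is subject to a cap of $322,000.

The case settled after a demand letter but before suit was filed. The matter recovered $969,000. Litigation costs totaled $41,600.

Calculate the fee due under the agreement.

$213,302.00

Fee base (net of costs): $969,000 − $41,600 = $927,400
The matter settled after a demand letter but before suit was filed, so the 23% rate applies.
$927,400 × 23% = $213,302.00
$213,302.00 is under the $322,000 cap.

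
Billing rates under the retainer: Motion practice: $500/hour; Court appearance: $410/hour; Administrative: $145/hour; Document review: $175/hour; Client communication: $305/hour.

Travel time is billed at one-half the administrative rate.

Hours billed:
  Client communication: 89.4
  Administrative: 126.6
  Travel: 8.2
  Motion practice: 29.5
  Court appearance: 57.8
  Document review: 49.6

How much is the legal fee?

Motion practice: 29.5 × $500 = $14,750.00
Court appearance: 57.8 × $410 = $23,698.00
Administrative: 126.6 × $145 = $18,357.00
Document review: 49.6 × $175 = $8,680.00
Client communication: 89.4 × $305 = $27,267.00
Subtotal: $14,750.00 + $23,698.00 + $18,357.00 + $8,680.00 + $27,267.00 = $92,752.00
Travel: 8.2 × ($145 ÷ 2) = 8.2 × $72.50 = $594.50
Total: $92,752.00 + $594.50 = $93,346.50

$93,346.50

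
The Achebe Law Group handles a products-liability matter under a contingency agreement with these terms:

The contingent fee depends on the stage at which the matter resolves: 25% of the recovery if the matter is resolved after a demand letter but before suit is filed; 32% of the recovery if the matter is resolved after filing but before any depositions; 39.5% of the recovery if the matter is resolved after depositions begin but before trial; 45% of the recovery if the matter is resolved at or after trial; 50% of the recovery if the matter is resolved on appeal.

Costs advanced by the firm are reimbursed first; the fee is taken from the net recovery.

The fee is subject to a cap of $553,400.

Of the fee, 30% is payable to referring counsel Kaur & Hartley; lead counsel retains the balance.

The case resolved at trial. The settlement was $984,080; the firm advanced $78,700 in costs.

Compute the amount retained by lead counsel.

Fee base (net of costs): $984,080 − $78,700 = $905,380
The matter resolved at trial, so the 45% rate applies.
$905,380 × 45% = $407,421.00
$407,421.00 is under the $553,400 cap.
Referral share: 30% of $407,421.00 = $122,226.30; lead counsel retains $407,421.00 − $122,226.30 = $285,194.70.

$285,194.70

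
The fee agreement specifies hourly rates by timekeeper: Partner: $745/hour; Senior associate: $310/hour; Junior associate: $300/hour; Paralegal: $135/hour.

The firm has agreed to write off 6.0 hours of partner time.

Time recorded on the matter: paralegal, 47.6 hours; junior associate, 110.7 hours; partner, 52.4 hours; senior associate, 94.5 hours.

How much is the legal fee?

$103,499.00

Partner: 52.4 × $745 = $39,038.00
Senior associate: 94.5 × $310 = $29,295.00
Junior associate: 110.7 × $300 = $33,210.00
Paralegal: 47.6 × $135 = $6,426.00
Subtotal: $107,969.00
Write-off: 6.0 × $745 = $4,470.00
Total: $107,969.00 − $4,470.00 = $103,499.00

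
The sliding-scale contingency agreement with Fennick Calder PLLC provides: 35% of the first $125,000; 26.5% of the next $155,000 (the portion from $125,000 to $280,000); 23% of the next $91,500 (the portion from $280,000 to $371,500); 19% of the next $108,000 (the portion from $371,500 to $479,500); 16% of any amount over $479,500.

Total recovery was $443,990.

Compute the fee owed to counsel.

First $125,000 at 35% = $43,750.00
Next $155,000 at 26.5% = $41,075.00
Next $91,500 at 23% = $21,045.00
Remaining $72,490 at 19% = $13,773.10
Fee: $43,750.00 + $41,075.00 + $21,045.00 + $13,773.10 = $119,643.10

$119,643.10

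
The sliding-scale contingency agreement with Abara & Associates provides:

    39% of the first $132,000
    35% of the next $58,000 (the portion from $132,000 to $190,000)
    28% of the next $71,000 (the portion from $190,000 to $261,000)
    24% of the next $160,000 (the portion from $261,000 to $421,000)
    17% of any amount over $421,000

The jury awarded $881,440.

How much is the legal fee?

First $132,000 at 39% = $51,480.00
Next $58,000 at 35% = $20,300.00
Next $71,000 at 28% = $19,880.00
Next $160,000 at 24% = $38,400.00
Remaining $460,440 at 17% = $78,274.80
Fee: $51,480.00 + $20,300.00 + $19,880.00 + $38,400.00 + $78,274.80 = $208,334.80

$208,334.80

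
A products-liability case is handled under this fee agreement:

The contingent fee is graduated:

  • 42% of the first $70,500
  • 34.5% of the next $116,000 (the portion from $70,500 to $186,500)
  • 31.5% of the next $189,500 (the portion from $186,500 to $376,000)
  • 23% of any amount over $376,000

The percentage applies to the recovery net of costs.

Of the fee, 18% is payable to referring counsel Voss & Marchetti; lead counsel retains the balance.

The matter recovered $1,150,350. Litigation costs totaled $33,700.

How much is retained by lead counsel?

Fee base (net of costs): $1,150,350 − $33,700 = $1,116,650
First $70,500 at 42% = $29,610.00
Next $116,000 at 34.5% = $40,020.00
Next $189,500 at 31.5% = $59,692.50
Remaining $740,650 at 23% = $170,349.50
Fee: $29,610.00 + $40,020.00 + $59,692.50 + $170,349.50 = $299,672.00
Referral share: 18% of $299,672.00 = $53,940.96; lead counsel retains $299,672.00 − $53,940.96 = $245,731.04.

$245,731.04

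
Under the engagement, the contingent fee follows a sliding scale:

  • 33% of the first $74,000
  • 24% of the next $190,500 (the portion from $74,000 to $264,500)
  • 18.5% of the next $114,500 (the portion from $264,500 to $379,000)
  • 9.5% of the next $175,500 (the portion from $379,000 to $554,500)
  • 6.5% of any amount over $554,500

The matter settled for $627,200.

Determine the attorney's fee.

$112,720.50

First $74,000 at 33% = $24,420.00
Next $190,500 at 24% = $45,720.00
Next $114,500 at 18.5% = $21,182.50
Next $175,500 at 9.5% = $16,672.50
Remaining $72,700 at 6.5% = $4,725.50
Fee: $24,420.00 + $45,720.00 + $21,182.50 + $16,672.50 + $4,725.50 = $112,720.50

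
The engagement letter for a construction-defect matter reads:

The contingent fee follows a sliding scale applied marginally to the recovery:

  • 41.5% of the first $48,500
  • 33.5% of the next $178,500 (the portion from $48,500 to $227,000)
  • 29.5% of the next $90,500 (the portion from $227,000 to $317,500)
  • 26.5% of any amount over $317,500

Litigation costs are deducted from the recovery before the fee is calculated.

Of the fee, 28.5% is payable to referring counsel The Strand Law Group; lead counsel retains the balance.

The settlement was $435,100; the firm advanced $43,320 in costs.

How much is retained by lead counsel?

Fee base (net of costs): $435,100 − $43,320 = $391,780
First $48,500 at 41.5% = $20,127.50
Next $178,500 at 33.5% = $59,797.50
Next $90,500 at 29.5% = $26,697.50
Remaining $74,280 at 26.5% = $19,684.20
Fee: $20,127.50 + $59,797.50 + $26,697.50 + $19,684.20 = $126,306.70
Referral share: 28.5% of $126,306.70 = $35,997.41; lead counsel retains $126,306.70 − $35,997.41 = $90,309.29.

$90,309.29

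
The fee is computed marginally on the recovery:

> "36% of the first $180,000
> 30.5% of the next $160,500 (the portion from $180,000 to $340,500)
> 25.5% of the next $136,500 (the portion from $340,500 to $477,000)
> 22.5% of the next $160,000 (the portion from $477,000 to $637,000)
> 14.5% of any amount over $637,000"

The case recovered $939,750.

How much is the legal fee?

$228,458.75

First $180,000 at 36% = $64,800.00
Next $160,500 at 30.5% = $48,952.50
Next $136,500 at 25.5% = $34,807.50
Next $160,000 at 22.5% = $36,000.00
Remaining $302,750 at 14.5% = $43,898.75
Fee: $64,800.00 + $48,952.50 + $34,807.50 + $36,000.00 + $43,898.75 = $228,458.75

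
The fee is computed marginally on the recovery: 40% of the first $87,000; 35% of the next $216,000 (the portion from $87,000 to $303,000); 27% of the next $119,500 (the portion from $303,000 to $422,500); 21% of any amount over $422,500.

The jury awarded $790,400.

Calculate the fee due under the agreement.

First $87,000 at 40% = $34,800.00
Next $216,000 at 35% = $75,600.00
Next $119,500 at 27% = $32,265.00
Remaining $367,900 at 21% = $77,259.00
Fee: $34,800.00 + $75,600.00 + $32,265.00 + $77,259.00 = $219,924.00

$219,924.00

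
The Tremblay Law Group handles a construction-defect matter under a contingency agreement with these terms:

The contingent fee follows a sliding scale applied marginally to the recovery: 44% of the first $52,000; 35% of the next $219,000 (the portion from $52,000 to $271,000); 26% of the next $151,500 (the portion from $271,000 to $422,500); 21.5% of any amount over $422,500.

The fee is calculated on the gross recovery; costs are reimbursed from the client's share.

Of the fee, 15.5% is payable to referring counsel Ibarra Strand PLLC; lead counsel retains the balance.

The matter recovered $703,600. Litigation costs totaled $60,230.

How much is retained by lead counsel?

$168,456.24

Fee base is the gross recovery, $703,600; costs are reimbursed separately.
First $52,000 at 44% = $22,880.00
Next $219,000 at 35% = $76,650.00
Next $151,500 at 26% = $39,390.00
Remaining $281,100 at 21.5% = $60,436.50
Fee: $22,880.00 + $76,650.00 + $39,390.00 + $60,436.50 = $199,356.50
Referral share: 15.5% of $199,356.50 = $30,900.26; lead counsel retains $199,356.50 − $30,900.26 = $168,456.24.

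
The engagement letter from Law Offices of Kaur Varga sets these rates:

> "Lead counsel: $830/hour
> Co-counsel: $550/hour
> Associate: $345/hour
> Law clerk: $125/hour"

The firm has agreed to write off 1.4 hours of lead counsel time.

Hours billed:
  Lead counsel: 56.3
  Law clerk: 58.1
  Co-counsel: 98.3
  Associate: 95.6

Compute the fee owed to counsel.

Lead counsel: 56.3 × $830 = $46,729.00
Co-counsel: 98.3 × $550 = $54,065.00
Associate: 95.6 × $345 = $32,982.00
Law clerk: 58.1 × $125 = $7,262.50
Subtotal: $141,038.50
Write-off: 1.4 × $830 = $1,162.00
Total: $141,038.50 − $1,162.00 = $139,876.50

$139,876.50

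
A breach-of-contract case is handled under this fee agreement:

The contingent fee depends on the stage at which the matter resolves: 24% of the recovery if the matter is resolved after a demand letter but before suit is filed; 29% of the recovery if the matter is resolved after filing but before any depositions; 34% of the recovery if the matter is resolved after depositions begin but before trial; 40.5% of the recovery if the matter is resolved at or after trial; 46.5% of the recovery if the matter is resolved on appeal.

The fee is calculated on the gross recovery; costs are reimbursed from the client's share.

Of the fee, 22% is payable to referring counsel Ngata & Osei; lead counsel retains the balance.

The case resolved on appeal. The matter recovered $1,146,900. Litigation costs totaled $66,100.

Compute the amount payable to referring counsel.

Fee base is the gross recovery, $1,146,900; costs are reimbursed separately.
The matter resolved on appeal, so the 46.5% rate applies.
$1,146,900 × 46.5% = $533,308.50
Referral share: 22% of $533,308.50 = $117,327.87; lead counsel retains $533,308.50 − $117,327.87 = $415,980.63.

$117,327.87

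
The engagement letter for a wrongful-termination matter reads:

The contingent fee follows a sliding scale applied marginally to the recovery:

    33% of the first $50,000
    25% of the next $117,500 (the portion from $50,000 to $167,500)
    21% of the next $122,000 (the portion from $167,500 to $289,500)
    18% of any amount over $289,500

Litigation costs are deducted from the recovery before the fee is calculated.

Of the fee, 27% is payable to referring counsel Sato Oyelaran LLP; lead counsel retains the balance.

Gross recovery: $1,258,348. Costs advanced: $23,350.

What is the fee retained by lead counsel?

$176,429.79

Fee base (net of costs): $1,258,348 − $23,350 = $1,234,998
First $50,000 at 33% = $16,500.00
Next $117,500 at 25% = $29,375.00
Next $122,000 at 21% = $25,620.00
Remaining $945,498 at 18% = $170,189.64
Fee: $16,500.00 + $29,375.00 + $25,620.00 + $170,189.64 = $241,684.64
Referral share: 27% of $241,684.64 = $65,254.85; lead counsel retains $241,684.64 − $65,254.85 = $176,429.79.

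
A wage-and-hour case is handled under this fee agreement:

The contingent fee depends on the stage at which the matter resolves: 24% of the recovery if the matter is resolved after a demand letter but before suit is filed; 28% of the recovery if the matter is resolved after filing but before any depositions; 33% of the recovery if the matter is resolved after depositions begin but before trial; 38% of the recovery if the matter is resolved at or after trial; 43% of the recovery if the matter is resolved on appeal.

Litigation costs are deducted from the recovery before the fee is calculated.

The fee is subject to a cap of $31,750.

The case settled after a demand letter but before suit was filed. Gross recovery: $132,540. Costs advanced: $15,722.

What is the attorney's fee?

Fee base (net of costs): $132,540 − $15,722 = $116,818
The matter settled after a demand letter but before suit was filed, so the 24% rate applies.
$116,818 × 24% = $28,036.32
$28,036.32 is under the $31,750 cap.

$28,036.32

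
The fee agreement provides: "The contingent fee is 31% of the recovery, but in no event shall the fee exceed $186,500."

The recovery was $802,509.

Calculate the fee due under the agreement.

$186,500.00

31% of $802,509 = $248,777.79
That exceeds the $186,500 cap, so the fee is capped at $186,500.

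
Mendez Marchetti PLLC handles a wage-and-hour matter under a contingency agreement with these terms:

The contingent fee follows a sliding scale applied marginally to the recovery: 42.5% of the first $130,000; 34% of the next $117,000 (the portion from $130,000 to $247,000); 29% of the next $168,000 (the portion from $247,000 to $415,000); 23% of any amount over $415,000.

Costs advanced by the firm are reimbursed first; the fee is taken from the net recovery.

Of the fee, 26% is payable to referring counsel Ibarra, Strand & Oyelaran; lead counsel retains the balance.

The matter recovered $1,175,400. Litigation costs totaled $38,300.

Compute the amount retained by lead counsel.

Fee base (net of costs): $1,175,400 − $38,300 = $1,137,100
First $130,000 at 42.5% = $55,250.00
Next $117,000 at 34% = $39,780.00
Next $168,000 at 29% = $48,720.00
Remaining $722,100 at 23% = $166,083.00
Fee: $55,250.00 + $39,780.00 + $48,720.00 + $166,083.00 = $309,833.00
Referral share: 26% of $309,833.00 = $80,556.58; lead counsel retains $309,833.00 − $80,556.58 = $229,276.42.

$229,276.42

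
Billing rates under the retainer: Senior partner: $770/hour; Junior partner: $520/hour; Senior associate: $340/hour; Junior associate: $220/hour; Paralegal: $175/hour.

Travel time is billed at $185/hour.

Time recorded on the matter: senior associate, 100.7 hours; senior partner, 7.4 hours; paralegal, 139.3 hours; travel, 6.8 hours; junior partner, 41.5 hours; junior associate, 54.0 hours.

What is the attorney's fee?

Senior partner: 7.4 × $770 = $5,698.00
Junior partner: 41.5 × $520 = $21,580.00
Senior associate: 100.7 × $340 = $34,238.00
Junior associate: 54.0 × $220 = $11,880.00
Paralegal: 139.3 × $175 = $24,377.50
Subtotal: $5,698.00 + $21,580.00 + $34,238.00 + $11,880.00 + $24,377.50 = $97,773.50
Travel: 6.8 × $185 = $1,258.00
Total: $97,773.50 + $1,258.00 = $99,031.50

$99,031.50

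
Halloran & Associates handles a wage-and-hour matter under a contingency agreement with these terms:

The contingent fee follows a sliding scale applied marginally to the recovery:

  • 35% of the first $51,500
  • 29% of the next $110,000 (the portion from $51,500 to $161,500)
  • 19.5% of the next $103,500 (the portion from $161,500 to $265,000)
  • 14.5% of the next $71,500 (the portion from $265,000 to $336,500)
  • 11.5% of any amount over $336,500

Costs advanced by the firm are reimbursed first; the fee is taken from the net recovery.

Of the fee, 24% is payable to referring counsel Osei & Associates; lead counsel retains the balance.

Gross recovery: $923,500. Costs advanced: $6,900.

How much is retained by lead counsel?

$111,861.74

Fee base (net of costs): $923,500 − $6,900 = $916,600
First $51,500 at 35% = $18,025.00
Next $110,000 at 29% = $31,900.00
Next $103,500 at 19.5% = $20,182.50
Next $71,500 at 14.5% = $10,367.50
Remaining $580,100 at 11.5% = $66,711.50
Fee: $18,025.00 + $31,900.00 + $20,182.50 + $10,367.50 + $66,711.50 = $147,186.50
Referral share: 24% of $147,186.50 = $35,324.76; lead counsel retains $147,186.50 − $35,324.76 = $111,861.74.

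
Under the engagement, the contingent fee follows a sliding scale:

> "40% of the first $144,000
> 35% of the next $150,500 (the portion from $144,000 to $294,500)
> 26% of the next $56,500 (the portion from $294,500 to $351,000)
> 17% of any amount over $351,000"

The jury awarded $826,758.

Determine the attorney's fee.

First $144,000 at 40% = $57,600.00
Next $150,500 at 35% = $52,675.00
Next $56,500 at 26% = $14,690.00
Remaining $475,758 at 17% = $80,878.86
Fee: $57,600.00 + $52,675.00 + $14,690.00 + $80,878.86 = $205,843.86

$205,843.86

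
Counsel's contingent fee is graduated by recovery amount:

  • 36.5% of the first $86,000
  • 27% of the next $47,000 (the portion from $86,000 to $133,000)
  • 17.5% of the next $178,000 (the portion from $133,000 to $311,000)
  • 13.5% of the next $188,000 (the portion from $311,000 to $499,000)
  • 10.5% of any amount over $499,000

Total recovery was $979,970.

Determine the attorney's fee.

$151,111.85

First $86,000 at 36.5% = $31,390.00
Next $47,000 at 27% = $12,690.00
Next $178,000 at 17.5% = $31,150.00
Next $188,000 at 13.5% = $25,380.00
Remaining $480,970 at 10.5% = $50,501.85
Fee: $31,390.00 + $12,690.00 + $31,150.00 + $25,380.00 + $50,501.85 = $151,111.85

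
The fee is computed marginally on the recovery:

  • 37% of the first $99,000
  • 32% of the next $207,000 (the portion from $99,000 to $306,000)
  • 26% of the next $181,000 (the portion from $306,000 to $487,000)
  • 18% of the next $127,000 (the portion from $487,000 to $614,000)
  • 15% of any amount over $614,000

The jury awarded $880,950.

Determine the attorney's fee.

First $99,000 at 37% = $36,630.00
Next $207,000 at 32% = $66,240.00
Next $181,000 at 26% = $47,060.00
Next $127,000 at 18% = $22,860.00
Remaining $266,950 at 15% = $40,042.50
Fee: $36,630.00 + $66,240.00 + $47,060.00 + $22,860.00 + $40,042.50 = $212,832.50

$212,832.50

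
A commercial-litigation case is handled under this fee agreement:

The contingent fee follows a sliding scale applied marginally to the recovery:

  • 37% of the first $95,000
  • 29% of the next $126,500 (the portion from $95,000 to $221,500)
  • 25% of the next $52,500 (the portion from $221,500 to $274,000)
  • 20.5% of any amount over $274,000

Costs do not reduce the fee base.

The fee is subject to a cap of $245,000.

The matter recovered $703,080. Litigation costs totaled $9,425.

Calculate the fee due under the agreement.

$172,921.40

Fee base is the gross recovery, $703,080; costs are reimbursed separately.
First $95,000 at 37% = $35,150.00
Next $126,500 at 29% = $36,685.00
Next $52,500 at 25% = $13,125.00
Remaining $429,080 at 20.5% = $87,961.40
Fee: $35,150.00 + $36,685.00 + $13,125.00 + $87,961.40 = $172,921.40
$172,921.40 is under the $245,000 cap.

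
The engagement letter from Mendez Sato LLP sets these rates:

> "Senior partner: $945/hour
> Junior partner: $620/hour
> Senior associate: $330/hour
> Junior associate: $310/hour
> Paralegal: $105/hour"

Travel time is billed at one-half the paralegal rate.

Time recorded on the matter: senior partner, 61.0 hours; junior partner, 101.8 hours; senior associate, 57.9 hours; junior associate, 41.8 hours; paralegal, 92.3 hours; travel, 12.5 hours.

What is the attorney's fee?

Senior partner: 61.0 × $945 = $57,645.00
Junior partner: 101.8 × $620 = $63,116.00
Senior associate: 57.9 × $330 = $19,107.00
Junior associate: 41.8 × $310 = $12,958.00
Paralegal: 92.3 × $105 = $9,691.50
Subtotal: $57,645.00 + $63,116.00 + $19,107.00 + $12,958.00 + $9,691.50 = $162,517.50
Travel: 12.5 × ($105 ÷ 2) = 12.5 × $52.50 = $656.25
Total: $162,517.50 + $656.25 = $163,173.75

$163,173.75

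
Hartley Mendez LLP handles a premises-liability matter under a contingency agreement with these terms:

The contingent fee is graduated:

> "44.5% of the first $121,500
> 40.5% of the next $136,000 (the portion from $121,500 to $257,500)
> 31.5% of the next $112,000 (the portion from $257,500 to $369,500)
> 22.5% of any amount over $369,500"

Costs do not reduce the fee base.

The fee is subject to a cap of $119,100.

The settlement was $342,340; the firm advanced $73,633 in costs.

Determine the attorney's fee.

Fee base is the gross recovery, $342,340; costs are reimbursed separately.
First $121,500 at 44.5% = $54,067.50
Next $136,000 at 40.5% = $55,080.00
Remaining $84,840 at 31.5% = $26,724.60
Fee: $54,067.50 + $55,080.00 + $26,724.60 = $135,872.10
$135,872.10 exceeds the $119,100 cap, so the fee is capped at $119,100.00.

$119,100.00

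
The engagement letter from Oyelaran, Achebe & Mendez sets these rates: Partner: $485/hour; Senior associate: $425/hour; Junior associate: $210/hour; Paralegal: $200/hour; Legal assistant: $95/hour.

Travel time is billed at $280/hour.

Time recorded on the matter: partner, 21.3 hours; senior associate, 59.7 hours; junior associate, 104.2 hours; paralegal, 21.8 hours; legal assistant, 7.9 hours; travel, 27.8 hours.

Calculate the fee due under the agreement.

Partner: 21.3 × $485 = $10,330.50
Senior associate: 59.7 × $425 = $25,372.50
Junior associate: 104.2 × $210 = $21,882.00
Paralegal: 21.8 × $200 = $4,360.00
Legal assistant: 7.9 × $95 = $750.50
Subtotal: $10,330.50 + $25,372.50 + $21,882.00 + $4,360.00 + $750.50 = $62,695.50
Travel: 27.8 × $280 = $7,784.00
Total: $62,695.50 + $7,784.00 = $70,479.50

$70,479.50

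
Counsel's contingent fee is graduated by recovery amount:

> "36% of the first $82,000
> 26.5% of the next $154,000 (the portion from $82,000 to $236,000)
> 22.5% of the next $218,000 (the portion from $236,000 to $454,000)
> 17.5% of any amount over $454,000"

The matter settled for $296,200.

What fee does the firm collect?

First $82,000 at 36% = $29,520.00
Next $154,000 at 26.5% = $40,810.00
Remaining $60,200 at 22.5% = $13,545.00
Fee: $29,520.00 + $40,810.00 + $13,545.00 = $83,875.00

$83,875.00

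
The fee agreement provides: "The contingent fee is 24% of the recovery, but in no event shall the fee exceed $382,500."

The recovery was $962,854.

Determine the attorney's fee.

24% of $962,854 = $231,084.96
That is under the $382,500 cap.

$231,084.96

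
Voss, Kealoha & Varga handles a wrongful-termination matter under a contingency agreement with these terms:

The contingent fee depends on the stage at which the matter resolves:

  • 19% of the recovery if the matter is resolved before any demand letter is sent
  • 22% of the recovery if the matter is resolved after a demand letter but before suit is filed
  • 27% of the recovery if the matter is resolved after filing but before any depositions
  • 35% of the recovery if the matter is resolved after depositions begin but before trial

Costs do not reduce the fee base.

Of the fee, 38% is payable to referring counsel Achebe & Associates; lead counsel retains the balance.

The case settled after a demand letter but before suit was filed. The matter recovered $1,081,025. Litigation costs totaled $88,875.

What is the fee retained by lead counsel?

Fee base is the gross recovery, $1,081,025; costs are reimbursed separately.
The matter settled after a demand letter but before suit was filed, so the 22% rate applies.
$1,081,025 × 22% = $237,825.50
Referral share: 38% of $237,825.50 = $90,373.69; lead counsel retains $237,825.50 − $90,373.69 = $147,451.81.

$147,451.81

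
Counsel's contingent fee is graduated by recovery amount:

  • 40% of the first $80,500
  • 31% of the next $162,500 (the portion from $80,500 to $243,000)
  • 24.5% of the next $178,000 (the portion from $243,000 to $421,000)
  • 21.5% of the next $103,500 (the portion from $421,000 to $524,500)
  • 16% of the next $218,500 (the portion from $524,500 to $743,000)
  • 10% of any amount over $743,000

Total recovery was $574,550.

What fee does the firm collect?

First $80,500 at 40% = $32,200.00
Next $162,500 at 31% = $50,375.00
Next $178,000 at 24.5% = $43,610.00
Next $103,500 at 21.5% = $22,252.50
Remaining $50,050 at 16% = $8,008.00
Fee: $32,200.00 + $50,375.00 + $43,610.00 + $22,252.50 + $8,008.00 = $156,445.50

$156,445.50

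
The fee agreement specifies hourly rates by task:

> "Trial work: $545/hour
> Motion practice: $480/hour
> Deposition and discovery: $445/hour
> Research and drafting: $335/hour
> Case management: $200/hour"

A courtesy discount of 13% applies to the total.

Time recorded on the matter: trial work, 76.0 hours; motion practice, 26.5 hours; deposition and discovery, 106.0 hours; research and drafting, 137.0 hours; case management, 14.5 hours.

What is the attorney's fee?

Trial work: 76.0 × $545 = $41,420.00
Motion practice: 26.5 × $480 = $12,720.00
Deposition and discovery: 106.0 × $445 = $47,170.00
Research and drafting: 137.0 × $335 = $45,895.00
Case management: 14.5 × $200 = $2,900.00
Subtotal: $150,105.00
Less 13% discount: −$19,513.65
Total: $150,105.00 − $19,513.65 = $130,591.35

$130,591.35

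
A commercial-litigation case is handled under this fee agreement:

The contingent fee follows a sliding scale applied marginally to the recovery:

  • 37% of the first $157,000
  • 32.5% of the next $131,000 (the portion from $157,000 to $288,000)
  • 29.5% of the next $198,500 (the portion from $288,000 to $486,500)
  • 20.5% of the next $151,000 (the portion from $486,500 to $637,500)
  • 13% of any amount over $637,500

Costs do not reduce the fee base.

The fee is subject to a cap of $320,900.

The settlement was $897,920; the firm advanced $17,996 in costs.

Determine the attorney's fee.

$224,032.10

Fee base is the gross recovery, $897,920; costs are reimbursed separately.
First $157,000 at 37% = $58,090.00
Next $131,000 at 32.5% = $42,575.00
Next $198,500 at 29.5% = $58,557.50
Next $151,000 at 20.5% = $30,955.00
Remaining $260,420 at 13% = $33,854.60
Fee: $58,090.00 + $42,575.00 + $58,557.50 + $30,955.00 + $33,854.60 = $224,032.10
$224,032.10 is under the $320,900 cap.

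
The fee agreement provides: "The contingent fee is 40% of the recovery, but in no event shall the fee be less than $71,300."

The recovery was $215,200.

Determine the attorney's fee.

40% of $215,200 = $86,080.00
That exceeds the $71,300 minimum.

$86,080.00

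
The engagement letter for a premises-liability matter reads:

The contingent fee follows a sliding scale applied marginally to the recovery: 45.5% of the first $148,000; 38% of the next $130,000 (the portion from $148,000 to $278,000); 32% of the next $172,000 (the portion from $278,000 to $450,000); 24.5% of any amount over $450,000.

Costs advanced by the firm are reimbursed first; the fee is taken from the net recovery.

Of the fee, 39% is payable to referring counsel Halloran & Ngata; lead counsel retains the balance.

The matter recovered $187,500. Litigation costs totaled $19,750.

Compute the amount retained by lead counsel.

$45,655.45

Fee base (net of costs): $187,500 − $19,750 = $167,750
First $148,000 at 45.5% = $67,340.00
Remaining $19,750 at 38% = $7,505.00
Fee: $67,340.00 + $7,505.00 = $74,845.00
Referral share: 39% of $74,845.00 = $29,189.55; lead counsel retains $74,845.00 − $29,189.55 = $45,655.45.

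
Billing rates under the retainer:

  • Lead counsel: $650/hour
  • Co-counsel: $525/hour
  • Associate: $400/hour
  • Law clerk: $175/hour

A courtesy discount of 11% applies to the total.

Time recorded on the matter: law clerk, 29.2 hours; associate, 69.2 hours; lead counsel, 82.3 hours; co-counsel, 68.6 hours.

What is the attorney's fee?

$108,847.00

Lead counsel: 82.3 × $650 = $53,495.00
Co-counsel: 68.6 × $525 = $36,015.00
Associate: 69.2 × $400 = $27,680.00
Law clerk: 29.2 × $175 = $5,110.00
Subtotal: $122,300.00
Less 11% discount: −$13,453.00
Total: $122,300.00 − $13,453.00 = $108,847.00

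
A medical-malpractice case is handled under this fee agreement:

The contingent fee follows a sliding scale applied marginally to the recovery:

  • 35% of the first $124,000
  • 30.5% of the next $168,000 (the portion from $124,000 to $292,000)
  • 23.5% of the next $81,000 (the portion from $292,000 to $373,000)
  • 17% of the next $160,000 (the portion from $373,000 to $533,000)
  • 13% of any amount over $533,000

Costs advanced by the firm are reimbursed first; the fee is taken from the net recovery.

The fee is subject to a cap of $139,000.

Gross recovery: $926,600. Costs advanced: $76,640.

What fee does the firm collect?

Fee base (net of costs): $926,600 − $76,640 = $849,960
First $124,000 at 35% = $43,400.00
Next $168,000 at 30.5% = $51,240.00
Next $81,000 at 23.5% = $19,035.00
Next $160,000 at 17% = $27,200.00
Remaining $316,960 at 13% = $41,204.80
Fee: $43,400.00 + $51,240.00 + $19,035.00 + $27,200.00 + $41,204.80 = $182,079.80
$182,079.80 exceeds the $139,000 cap, so the fee is capped at $139,000.00.

$139,000.00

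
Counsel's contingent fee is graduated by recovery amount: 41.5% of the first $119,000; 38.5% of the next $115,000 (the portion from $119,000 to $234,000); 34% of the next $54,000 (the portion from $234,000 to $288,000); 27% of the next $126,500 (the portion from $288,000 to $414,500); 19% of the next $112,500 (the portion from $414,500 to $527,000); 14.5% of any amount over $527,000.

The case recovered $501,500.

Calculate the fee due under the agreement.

First $119,000 at 41.5% = $49,385.00
Next $115,000 at 38.5% = $44,275.00
Next $54,000 at 34% = $18,360.00
Next $126,500 at 27% = $34,155.00
Remaining $87,000 at 19% = $16,530.00
Fee: $49,385.00 + $44,275.00 + $18,360.00 + $34,155.00 + $16,530.00 = $162,705.00

$162,705.00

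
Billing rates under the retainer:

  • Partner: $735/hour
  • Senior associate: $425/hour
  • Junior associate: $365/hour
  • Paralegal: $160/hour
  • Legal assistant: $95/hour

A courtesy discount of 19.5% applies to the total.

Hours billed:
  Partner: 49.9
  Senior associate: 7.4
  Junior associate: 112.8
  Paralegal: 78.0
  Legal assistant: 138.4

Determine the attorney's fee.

$85,830.31

Partner: 49.9 × $735 = $36,676.50
Senior associate: 7.4 × $425 = $3,145.00
Junior associate: 112.8 × $365 = $41,172.00
Paralegal: 78.0 × $160 = $12,480.00
Legal assistant: 138.4 × $95 = $13,148.00
Subtotal: $106,621.50
Less 19.5% discount: −$20,791.19
Total: $106,621.50 − $20,791.19 = $85,830.31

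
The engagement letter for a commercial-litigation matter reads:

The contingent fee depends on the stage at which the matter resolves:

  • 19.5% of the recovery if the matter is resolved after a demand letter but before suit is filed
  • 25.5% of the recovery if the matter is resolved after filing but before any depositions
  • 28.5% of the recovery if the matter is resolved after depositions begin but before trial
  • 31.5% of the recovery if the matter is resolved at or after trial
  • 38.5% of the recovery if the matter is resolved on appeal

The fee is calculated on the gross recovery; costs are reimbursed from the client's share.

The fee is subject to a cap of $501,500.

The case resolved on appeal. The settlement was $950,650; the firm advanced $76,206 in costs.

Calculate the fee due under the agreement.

Fee base is the gross recovery, $950,650; costs are reimbursed separately.
The matter resolved on appeal, so the 38.5% rate applies.
$950,650 × 38.5% = $366,000.25
$366,000.25 is under the $501,500 cap.

$366,000.25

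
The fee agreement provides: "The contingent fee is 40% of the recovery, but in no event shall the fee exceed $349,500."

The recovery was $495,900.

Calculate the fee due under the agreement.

$198,360.00

40% of $495,900 = $198,360.00
That is under the $349,500 cap.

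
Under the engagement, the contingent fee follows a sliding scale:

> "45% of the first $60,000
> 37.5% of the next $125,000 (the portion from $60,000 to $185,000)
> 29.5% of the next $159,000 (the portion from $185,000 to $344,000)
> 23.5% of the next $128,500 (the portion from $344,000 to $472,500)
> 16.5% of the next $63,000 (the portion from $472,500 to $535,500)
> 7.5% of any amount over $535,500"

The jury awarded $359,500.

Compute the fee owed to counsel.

$124,422.50

First $60,000 at 45% = $27,000.00
Next $125,000 at 37.5% = $46,875.00
Next $159,000 at 29.5% = $46,905.00
Remaining $15,500 at 23.5% = $3,642.50
Fee: $27,000.00 + $46,875.00 + $46,905.00 + $3,642.50 = $124,422.50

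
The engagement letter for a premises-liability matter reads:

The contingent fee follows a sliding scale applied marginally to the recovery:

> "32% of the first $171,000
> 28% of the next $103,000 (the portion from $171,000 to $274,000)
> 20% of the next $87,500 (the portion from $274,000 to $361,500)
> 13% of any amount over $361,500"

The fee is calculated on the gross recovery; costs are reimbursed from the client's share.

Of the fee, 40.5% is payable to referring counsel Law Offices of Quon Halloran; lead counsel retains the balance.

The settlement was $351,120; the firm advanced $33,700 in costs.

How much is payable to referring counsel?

$40,088.52

Fee base is the gross recovery, $351,120; costs are reimbursed separately.
First $171,000 at 32% = $54,720.00
Next $103,000 at 28% = $28,840.00
Remaining $77,120 at 20% = $15,424.00
Fee: $54,720.00 + $28,840.00 + $15,424.00 = $98,984.00
Referral share: 40.5% of $98,984.00 = $40,088.52; lead counsel retains $98,984.00 − $40,088.52 = $58,895.48.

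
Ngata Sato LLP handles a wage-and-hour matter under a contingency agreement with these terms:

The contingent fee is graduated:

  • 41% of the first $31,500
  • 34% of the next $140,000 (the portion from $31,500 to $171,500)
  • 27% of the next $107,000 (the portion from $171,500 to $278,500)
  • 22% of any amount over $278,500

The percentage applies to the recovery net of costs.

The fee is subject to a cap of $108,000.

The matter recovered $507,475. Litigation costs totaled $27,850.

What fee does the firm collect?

$108,000.00

Fee base (net of costs): $507,475 − $27,850 = $479,625
First $31,500 at 41% = $12,915.00
Next $140,000 at 34% = $47,600.00
Next $107,000 at 27% = $28,890.00
Remaining $201,125 at 22% = $44,247.50
Fee: $12,915.00 + $47,600.00 + $28,890.00 + $44,247.50 = $133,652.50
$133,652.50 exceeds the $108,000 cap, so the fee is capped at $108,000.00.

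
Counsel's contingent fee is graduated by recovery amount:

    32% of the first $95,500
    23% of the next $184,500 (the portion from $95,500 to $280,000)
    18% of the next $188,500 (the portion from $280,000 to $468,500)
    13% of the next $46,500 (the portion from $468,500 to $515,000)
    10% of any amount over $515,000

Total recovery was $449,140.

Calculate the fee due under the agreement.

$103,440.20

First $95,500 at 32% = $30,560.00
Next $184,500 at 23% = $42,435.00
Remaining $169,140 at 18% = $30,445.20
Fee: $30,560.00 + $42,435.00 + $30,445.20 = $103,440.20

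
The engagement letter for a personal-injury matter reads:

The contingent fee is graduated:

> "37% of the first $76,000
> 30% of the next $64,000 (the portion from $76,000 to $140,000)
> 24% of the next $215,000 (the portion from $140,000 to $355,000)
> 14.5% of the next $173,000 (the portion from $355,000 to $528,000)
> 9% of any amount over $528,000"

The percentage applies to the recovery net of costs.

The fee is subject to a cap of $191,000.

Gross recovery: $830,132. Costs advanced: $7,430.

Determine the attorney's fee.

$150,528.18

Fee base (net of costs): $830,132 − $7,430 = $822,702
First $76,000 at 37% = $28,120.00
Next $64,000 at 30% = $19,200.00
Next $215,000 at 24% = $51,600.00
Next $173,000 at 14.5% = $25,085.00
Remaining $294,702 at 9% = $26,523.18
Fee: $28,120.00 + $19,200.00 + $51,600.00 + $25,085.00 + $26,523.18 = $150,528.18
$150,528.18 is under the $191,000 cap.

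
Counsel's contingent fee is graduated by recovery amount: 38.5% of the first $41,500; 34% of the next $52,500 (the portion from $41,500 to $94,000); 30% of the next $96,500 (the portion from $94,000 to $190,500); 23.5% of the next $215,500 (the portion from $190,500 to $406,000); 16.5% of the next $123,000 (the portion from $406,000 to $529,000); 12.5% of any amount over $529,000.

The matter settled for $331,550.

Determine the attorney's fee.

$95,924.25

First $41,500 at 38.5% = $15,977.50
Next $52,500 at 34% = $17,850.00
Next $96,500 at 30% = $28,950.00
Remaining $141,050 at 23.5% = $33,146.75
Fee: $15,977.50 + $17,850.00 + $28,950.00 + $33,146.75 = $95,924.25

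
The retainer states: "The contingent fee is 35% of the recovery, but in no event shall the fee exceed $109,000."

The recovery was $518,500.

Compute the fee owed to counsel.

$109,000.00

35% of $518,500 = $181,475.00
That exceeds the $109,000 cap, so the fee is capped at $109,000.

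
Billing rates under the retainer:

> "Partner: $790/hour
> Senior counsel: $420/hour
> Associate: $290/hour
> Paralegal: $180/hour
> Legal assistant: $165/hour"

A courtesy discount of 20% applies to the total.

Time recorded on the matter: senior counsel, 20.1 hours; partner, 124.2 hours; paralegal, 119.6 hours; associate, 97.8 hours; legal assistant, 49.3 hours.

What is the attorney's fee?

Partner: 124.2 × $790 = $98,118.00
Senior counsel: 20.1 × $420 = $8,442.00
Associate: 97.8 × $290 = $28,362.00
Paralegal: 119.6 × $180 = $21,528.00
Legal assistant: 49.3 × $165 = $8,134.50
Subtotal: $164,584.50
Less 20% discount: −$32,916.90
Total: $164,584.50 − $32,916.90 = $131,667.60

$131,667.60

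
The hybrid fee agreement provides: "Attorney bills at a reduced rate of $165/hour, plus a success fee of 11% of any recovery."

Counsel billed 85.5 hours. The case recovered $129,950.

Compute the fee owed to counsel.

$28,402.00

Hourly: 85.5 × $165 = $14,107.50
Success fee: 11% of $129,950 = $14,294.50
Total: $14,107.50 + $14,294.50 = $28,402.00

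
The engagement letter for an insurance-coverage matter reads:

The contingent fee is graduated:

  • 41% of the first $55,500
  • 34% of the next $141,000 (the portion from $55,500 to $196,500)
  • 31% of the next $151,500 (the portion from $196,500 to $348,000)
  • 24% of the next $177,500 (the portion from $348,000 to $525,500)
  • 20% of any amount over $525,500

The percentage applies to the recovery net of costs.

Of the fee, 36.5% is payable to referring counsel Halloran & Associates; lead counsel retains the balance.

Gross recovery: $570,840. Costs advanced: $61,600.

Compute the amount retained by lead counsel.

$99,287.08

Fee base (net of costs): $570,840 − $61,600 = $509,240
First $55,500 at 41% = $22,755.00
Next $141,000 at 34% = $47,940.00
Next $151,500 at 31% = $46,965.00
Remaining $161,240 at 24% = $38,697.60
Fee: $22,755.00 + $47,940.00 + $46,965.00 + $38,697.60 = $156,357.60
Referral share: 36.5% of $156,357.60 = $57,070.52; lead counsel retains $156,357.60 − $57,070.52 = $99,287.08.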